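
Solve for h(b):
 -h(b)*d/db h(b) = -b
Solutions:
 h(b) = -sqrt(C1 + b^2)
 h(b) = sqrt(C1 + b^2)


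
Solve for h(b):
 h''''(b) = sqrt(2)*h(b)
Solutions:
 h(b) = C1*exp(-2^(1/8)*b) + C2*exp(2^(1/8)*b) + C3*sin(2^(1/8)*b) + C4*cos(2^(1/8)*b)


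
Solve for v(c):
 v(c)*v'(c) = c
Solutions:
 v(c) = -sqrt(C1 + c^2)
 v(c) = sqrt(C1 + c^2)


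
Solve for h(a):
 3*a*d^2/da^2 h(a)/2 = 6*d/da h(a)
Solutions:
 h(a) = C1 + C2*a^5


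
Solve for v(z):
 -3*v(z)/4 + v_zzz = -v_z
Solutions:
 v(z) = C1*exp(3^(1/3)*z*(-(27 + sqrt(921))^(1/3) + 4*3^(1/3)/(27 + sqrt(921))^(1/3))/12)*sin(3^(1/6)*z*((27 + sqrt(921))^(-1/3) + 3^(2/3)*(27 + sqrt(921))^(1/3)/12)) + C2*exp(3^(1/3)*z*(-(27 + sqrt(921))^(1/3) + 4*3^(1/3)/(27 + sqrt(921))^(1/3))/12)*cos(3^(1/6)*z*((27 + sqrt(921))^(-1/3) + 3^(2/3)*(27 + sqrt(921))^(1/3)/12)) + C3*exp(-3^(1/3)*z*(-(27 + sqrt(921))^(1/3) + 4*3^(1/3)/(27 + sqrt(921))^(1/3))/6)


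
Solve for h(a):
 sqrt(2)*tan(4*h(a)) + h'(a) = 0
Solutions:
 h(a) = -asin(C1*exp(-4*sqrt(2)*a))/4 + pi/4
 h(a) = asin(C1*exp(-4*sqrt(2)*a))/4


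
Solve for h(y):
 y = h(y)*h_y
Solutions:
 h(y) = -sqrt(C1 + y^2)
 h(y) = sqrt(C1 + y^2)


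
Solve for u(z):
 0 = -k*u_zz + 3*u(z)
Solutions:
 u(z) = C1*exp(-sqrt(3)*z*sqrt(1/k)) + C2*exp(sqrt(3)*z*sqrt(1/k))


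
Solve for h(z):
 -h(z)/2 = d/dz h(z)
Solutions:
 h(z) = C1*exp(-z/2)


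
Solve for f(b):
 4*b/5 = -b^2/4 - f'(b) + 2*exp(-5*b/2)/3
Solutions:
 f(b) = C1 - b^3/12 - 2*b^2/5 - 4*exp(-5*b/2)/15


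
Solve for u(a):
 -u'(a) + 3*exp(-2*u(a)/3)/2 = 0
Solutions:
 u(a) = 3*log(-sqrt(C1 + 3*a)) - 3*log(3)/2
 u(a) = 3*log(C1 + 3*a)/2 - 3*log(3)/2


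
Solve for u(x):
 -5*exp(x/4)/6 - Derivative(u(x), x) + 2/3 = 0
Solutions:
 u(x) = C1 + 2*x/3 - 10*exp(x/4)/3


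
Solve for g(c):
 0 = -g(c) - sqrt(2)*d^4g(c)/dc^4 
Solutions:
 g(c) = (C1*sin(2^(3/8)*c/2) + C2*cos(2^(3/8)*c/2))*exp(-2^(3/8)*c/2) + (C3*sin(2^(3/8)*c/2) + C4*cos(2^(3/8)*c/2))*exp(2^(3/8)*c/2)


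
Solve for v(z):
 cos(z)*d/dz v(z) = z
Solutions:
 v(z) = C1 + Integral(z/cos(z), z)


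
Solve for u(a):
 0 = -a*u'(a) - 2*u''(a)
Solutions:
 u(a) = C1 + C2*erf(a/2)


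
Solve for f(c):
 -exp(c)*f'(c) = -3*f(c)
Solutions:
 f(c) = C1*exp(-3*exp(-c))


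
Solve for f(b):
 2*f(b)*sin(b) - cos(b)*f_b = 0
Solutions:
 f(b) = C1/cos(b)^2


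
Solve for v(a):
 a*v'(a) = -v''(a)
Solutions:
 v(a) = C1 + C2*erf(sqrt(2)*a/2)


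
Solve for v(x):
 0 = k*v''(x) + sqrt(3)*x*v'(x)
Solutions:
 v(x) = C1 + C2*sqrt(k)*erf(sqrt(2)*3^(1/4)*x*sqrt(1/k)/2)


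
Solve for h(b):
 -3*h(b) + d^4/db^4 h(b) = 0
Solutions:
 h(b) = C1*exp(-3^(1/4)*b) + C2*exp(3^(1/4)*b) + C3*sin(3^(1/4)*b) + C4*cos(3^(1/4)*b)


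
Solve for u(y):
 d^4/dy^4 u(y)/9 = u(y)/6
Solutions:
 u(y) = C1*exp(-2^(3/4)*3^(1/4)*y/2) + C2*exp(2^(3/4)*3^(1/4)*y/2) + C3*sin(2^(3/4)*3^(1/4)*y/2) + C4*cos(2^(3/4)*3^(1/4)*y/2)


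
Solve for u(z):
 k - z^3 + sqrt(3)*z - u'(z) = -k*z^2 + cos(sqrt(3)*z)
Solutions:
 u(z) = C1 + k*z^3/3 + k*z - z^4/4 + sqrt(3)*z^2/2 - sqrt(3)*sin(sqrt(3)*z)/3


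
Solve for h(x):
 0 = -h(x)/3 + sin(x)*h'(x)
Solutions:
 h(x) = C1*(cos(x) - 1)^(1/6)/(cos(x) + 1)^(1/6)


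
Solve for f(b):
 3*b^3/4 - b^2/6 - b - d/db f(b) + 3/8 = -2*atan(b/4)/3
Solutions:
 f(b) = C1 + 3*b^4/16 - b^3/18 - b^2/2 + 2*b*atan(b/4)/3 + 3*b/8 - 4*log(b^2 + 16)/3


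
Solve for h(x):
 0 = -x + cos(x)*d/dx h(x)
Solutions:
 h(x) = C1 + Integral(x/cos(x), x)


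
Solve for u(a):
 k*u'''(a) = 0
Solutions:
 u(a) = C1 + C2*a + C3*a^2


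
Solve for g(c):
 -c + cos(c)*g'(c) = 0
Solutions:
 g(c) = C1 + Integral(c/cos(c), c)


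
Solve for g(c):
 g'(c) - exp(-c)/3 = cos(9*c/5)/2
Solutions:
 g(c) = C1 + 5*sin(9*c/5)/18 - exp(-c)/3


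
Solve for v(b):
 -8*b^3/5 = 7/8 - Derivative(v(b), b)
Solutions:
 v(b) = C1 + 2*b^4/5 + 7*b/8


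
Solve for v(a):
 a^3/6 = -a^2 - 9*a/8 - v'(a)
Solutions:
 v(a) = C1 - a^4/24 - a^3/3 - 9*a^2/16


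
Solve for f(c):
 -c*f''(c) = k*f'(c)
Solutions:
 f(c) = C1 + c^(1 - re(k))*(C2*sin(log(c)*Abs(im(k))) + C3*cos(log(c)*im(k)))


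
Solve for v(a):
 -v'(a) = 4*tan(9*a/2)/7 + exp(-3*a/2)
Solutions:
 v(a) = C1 - 4*log(tan(9*a/2)^2 + 1)/63 + 2*exp(-3*a/2)/3


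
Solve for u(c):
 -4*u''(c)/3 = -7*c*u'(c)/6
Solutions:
 u(c) = C1 + C2*erfi(sqrt(7)*c/4)


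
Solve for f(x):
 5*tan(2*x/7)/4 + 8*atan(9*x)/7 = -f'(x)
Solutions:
 f(x) = C1 - 8*x*atan(9*x)/7 + 4*log(81*x^2 + 1)/63 + 35*log(cos(2*x/7))/8


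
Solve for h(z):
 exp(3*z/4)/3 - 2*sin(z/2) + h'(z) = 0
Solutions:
 h(z) = C1 - 4*exp(3*z/4)/9 - 4*cos(z/2)


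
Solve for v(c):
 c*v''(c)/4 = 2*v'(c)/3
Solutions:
 v(c) = C1 + C2*c^(11/3)


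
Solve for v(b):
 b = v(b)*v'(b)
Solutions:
 v(b) = -sqrt(C1 + b^2)
 v(b) = sqrt(C1 + b^2)


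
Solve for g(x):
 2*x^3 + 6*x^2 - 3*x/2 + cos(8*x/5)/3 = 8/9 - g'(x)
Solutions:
 g(x) = C1 - x^4/2 - 2*x^3 + 3*x^2/4 + 8*x/9 - 5*sin(8*x/5)/24


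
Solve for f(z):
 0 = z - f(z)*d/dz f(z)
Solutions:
 f(z) = -sqrt(C1 + z^2)
 f(z) = sqrt(C1 + z^2)


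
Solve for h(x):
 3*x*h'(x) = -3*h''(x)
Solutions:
 h(x) = C1 + C2*erf(sqrt(2)*x/2)


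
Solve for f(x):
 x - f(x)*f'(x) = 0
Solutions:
 f(x) = -sqrt(C1 + x^2)
 f(x) = sqrt(C1 + x^2)


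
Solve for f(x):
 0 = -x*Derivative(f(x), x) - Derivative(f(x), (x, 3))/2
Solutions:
 f(x) = C1 + Integral(C2*airyai(-2^(1/3)*x) + C3*airybi(-2^(1/3)*x), x)


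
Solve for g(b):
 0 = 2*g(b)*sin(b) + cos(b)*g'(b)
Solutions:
 g(b) = C1*cos(b)^2


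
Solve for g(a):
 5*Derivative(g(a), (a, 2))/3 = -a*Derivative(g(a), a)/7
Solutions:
 g(a) = C1 + C2*erf(sqrt(210)*a/70)


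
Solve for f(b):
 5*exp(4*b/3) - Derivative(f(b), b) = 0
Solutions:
 f(b) = C1 + 15*exp(4*b/3)/4


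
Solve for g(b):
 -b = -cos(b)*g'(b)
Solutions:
 g(b) = C1 + Integral(b/cos(b), b)


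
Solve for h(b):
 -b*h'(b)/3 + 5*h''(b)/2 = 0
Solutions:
 h(b) = C1 + C2*erfi(sqrt(15)*b/15)


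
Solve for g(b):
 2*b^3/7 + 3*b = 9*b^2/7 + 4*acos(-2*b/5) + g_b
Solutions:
 g(b) = C1 + b^4/14 - 3*b^3/7 + 3*b^2/2 - 4*b*acos(-2*b/5) - 2*sqrt(25 - 4*b^2)


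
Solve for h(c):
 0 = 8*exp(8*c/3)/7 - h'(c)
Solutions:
 h(c) = C1 + 3*exp(8*c/3)/7


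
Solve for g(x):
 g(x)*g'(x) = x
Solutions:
 g(x) = -sqrt(C1 + x^2)
 g(x) = sqrt(C1 + x^2)


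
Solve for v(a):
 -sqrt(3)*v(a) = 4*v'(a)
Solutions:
 v(a) = C1*exp(-sqrt(3)*a/4)


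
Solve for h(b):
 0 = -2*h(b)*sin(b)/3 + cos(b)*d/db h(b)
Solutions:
 h(b) = C1/cos(b)^(2/3)


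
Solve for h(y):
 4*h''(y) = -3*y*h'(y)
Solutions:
 h(y) = C1 + C2*erf(sqrt(6)*y/4)


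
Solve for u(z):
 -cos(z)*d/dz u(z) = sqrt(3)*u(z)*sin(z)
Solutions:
 u(z) = C1*cos(z)^(sqrt(3))


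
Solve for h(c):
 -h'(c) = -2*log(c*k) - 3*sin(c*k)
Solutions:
 h(c) = C1 + 2*c*log(c*k) - 2*c + 3*Piecewise((-cos(c*k)/k, Ne(k, 0)), (0, True))


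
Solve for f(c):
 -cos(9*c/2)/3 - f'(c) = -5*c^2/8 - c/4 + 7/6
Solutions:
 f(c) = C1 + 5*c^3/24 + c^2/8 - 7*c/6 - 2*sin(9*c/2)/27


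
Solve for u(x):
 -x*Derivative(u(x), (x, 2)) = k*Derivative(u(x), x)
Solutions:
 u(x) = C1 + x^(1 - re(k))*(C2*sin(log(x)*Abs(im(k))) + C3*cos(log(x)*im(k)))


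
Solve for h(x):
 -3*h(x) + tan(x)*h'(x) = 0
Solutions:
 h(x) = C1*sin(x)^3


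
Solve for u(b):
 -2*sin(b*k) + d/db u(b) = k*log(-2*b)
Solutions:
 u(b) = C1 + b*k*(log(-b) - 1) + b*k*log(2) + 2*Piecewise((-cos(b*k)/k, Ne(k, 0)), (0, True))


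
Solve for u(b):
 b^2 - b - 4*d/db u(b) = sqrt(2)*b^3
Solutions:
 u(b) = C1 - sqrt(2)*b^4/16 + b^3/12 - b^2/8


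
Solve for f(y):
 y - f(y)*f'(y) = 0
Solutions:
 f(y) = -sqrt(C1 + y^2)
 f(y) = sqrt(C1 + y^2)


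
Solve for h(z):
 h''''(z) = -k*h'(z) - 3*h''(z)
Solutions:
 h(z) = C1 + C2*exp(2^(1/3)*z*(-2^(1/3)*(k + sqrt(k^2 + 4))^(1/3)/2 + (k + sqrt(k^2 + 4))^(-1/3))) + C3*exp(2^(1/3)*z*(2^(1/3)*(k + sqrt(k^2 + 4))^(1/3)/4 - 2^(1/3)*sqrt(3)*I*(k + sqrt(k^2 + 4))^(1/3)/4 + 2/((-1 + sqrt(3)*I)*(k + sqrt(k^2 + 4))^(1/3)))) + C4*exp(2^(1/3)*z*(2^(1/3)*(k + sqrt(k^2 + 4))^(1/3)/4 + 2^(1/3)*sqrt(3)*I*(k + sqrt(k^2 + 4))^(1/3)/4 - 2/((1 + sqrt(3)*I)*(k + sqrt(k^2 + 4))^(1/3))))


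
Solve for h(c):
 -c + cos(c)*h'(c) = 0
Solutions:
 h(c) = C1 + Integral(c/cos(c), c)


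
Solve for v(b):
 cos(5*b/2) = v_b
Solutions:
 v(b) = C1 + 2*sin(5*b/2)/5


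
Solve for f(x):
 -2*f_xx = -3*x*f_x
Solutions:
 f(x) = C1 + C2*erfi(sqrt(3)*x/2)


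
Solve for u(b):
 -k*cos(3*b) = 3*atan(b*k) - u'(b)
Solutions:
 u(b) = C1 + k*sin(3*b)/3 + 3*Piecewise((b*atan(b*k) - log(b^2*k^2 + 1)/(2*k), Ne(k, 0)), (0, True))


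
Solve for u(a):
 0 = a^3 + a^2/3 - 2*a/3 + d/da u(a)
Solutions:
 u(a) = C1 - a^4/4 - a^3/9 + a^2/3


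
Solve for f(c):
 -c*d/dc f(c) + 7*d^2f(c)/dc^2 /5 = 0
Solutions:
 f(c) = C1 + C2*erfi(sqrt(70)*c/14)


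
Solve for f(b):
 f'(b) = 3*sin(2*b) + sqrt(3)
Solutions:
 f(b) = C1 + sqrt(3)*b - 3*cos(2*b)/2


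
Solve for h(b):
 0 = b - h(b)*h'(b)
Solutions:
 h(b) = -sqrt(C1 + b^2)
 h(b) = sqrt(C1 + b^2)


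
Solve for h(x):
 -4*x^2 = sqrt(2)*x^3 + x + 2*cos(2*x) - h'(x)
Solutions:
 h(x) = C1 + sqrt(2)*x^4/4 + 4*x^3/3 + x^2/2 + sin(2*x)


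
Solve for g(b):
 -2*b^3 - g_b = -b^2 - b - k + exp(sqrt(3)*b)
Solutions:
 g(b) = C1 - b^4/2 + b^3/3 + b^2/2 + b*k - sqrt(3)*exp(sqrt(3)*b)/3


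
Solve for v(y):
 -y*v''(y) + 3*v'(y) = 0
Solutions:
 v(y) = C1 + C2*y^4


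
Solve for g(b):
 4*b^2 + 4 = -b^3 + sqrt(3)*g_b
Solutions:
 g(b) = C1 + sqrt(3)*b^4/12 + 4*sqrt(3)*b^3/9 + 4*sqrt(3)*b/3


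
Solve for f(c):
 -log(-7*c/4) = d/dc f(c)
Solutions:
 f(c) = C1 - c*log(-c) + c*(-log(7) + 1 + 2*log(2))


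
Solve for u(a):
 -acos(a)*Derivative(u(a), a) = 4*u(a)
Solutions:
 u(a) = C1*exp(-4*Integral(1/acos(a), a))


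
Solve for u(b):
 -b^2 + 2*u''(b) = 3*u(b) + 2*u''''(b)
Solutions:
 u(b) = -b^2/3 + (C1*sin(2^(3/4)*3^(1/4)*b*sin(atan(sqrt(5))/2)/2) + C2*cos(2^(3/4)*3^(1/4)*b*sin(atan(sqrt(5))/2)/2))*exp(-2^(3/4)*3^(1/4)*b*cos(atan(sqrt(5))/2)/2) + (C3*sin(2^(3/4)*3^(1/4)*b*sin(atan(sqrt(5))/2)/2) + C4*cos(2^(3/4)*3^(1/4)*b*sin(atan(sqrt(5))/2)/2))*exp(2^(3/4)*3^(1/4)*b*cos(atan(sqrt(5))/2)/2) - 4/9


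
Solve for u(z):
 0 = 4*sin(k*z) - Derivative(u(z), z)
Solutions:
 u(z) = C1 - 4*cos(k*z)/k


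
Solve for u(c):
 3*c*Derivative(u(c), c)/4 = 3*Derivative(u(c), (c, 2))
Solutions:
 u(c) = C1 + C2*erfi(sqrt(2)*c/4)


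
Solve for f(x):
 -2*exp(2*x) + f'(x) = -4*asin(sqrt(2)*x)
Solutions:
 f(x) = C1 - 4*x*asin(sqrt(2)*x) - 2*sqrt(2)*sqrt(1 - 2*x^2) + exp(2*x)


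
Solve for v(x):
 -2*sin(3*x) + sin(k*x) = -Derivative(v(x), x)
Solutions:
 v(x) = C1 - 2*cos(3*x)/3 + cos(k*x)/k


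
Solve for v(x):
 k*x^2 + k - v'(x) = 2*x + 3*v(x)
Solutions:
 v(x) = C1*exp(-3*x) + k*x^2/3 - 2*k*x/9 + 11*k/27 - 2*x/3 + 2/9


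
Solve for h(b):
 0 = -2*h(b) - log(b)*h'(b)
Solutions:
 h(b) = C1*exp(-2*li(b))


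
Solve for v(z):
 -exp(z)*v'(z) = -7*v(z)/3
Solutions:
 v(z) = C1*exp(-7*exp(-z)/3)


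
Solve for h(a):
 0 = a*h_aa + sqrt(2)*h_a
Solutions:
 h(a) = C1 + C2*a^(1 - sqrt(2))


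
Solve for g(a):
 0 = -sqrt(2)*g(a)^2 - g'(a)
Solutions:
 g(a) = 1/(C1 + sqrt(2)*a)


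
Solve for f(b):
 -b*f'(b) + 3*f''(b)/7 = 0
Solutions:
 f(b) = C1 + C2*erfi(sqrt(42)*b/6)


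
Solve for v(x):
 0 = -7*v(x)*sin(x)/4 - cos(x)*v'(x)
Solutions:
 v(x) = C1*cos(x)^(7/4)


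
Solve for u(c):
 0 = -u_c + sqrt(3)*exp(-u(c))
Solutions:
 u(c) = log(C1 + sqrt(3)*c)


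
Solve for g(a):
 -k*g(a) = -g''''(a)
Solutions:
 g(a) = C1*exp(-a*k^(1/4)) + C2*exp(a*k^(1/4)) + C3*exp(-I*a*k^(1/4)) + C4*exp(I*a*k^(1/4))


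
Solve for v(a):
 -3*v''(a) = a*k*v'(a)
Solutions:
 v(a) = Piecewise((-sqrt(6)*sqrt(pi)*C1*erf(sqrt(6)*a*sqrt(k)/6)/(2*sqrt(k)) - C2, (k > 0) | (k < 0)), (-C1*a - C2, True))


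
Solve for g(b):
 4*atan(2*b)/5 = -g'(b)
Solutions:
 g(b) = C1 - 4*b*atan(2*b)/5 + log(4*b^2 + 1)/5


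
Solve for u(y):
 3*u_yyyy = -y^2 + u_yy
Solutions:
 u(y) = C1 + C2*y + C3*exp(-sqrt(3)*y/3) + C4*exp(sqrt(3)*y/3) + y^4/12 + 3*y^2


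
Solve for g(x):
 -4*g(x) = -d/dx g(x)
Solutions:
 g(x) = C1*exp(4*x)


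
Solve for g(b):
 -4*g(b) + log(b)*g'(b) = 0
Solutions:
 g(b) = C1*exp(4*li(b))


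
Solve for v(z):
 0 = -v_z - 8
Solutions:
 v(z) = C1 - 8*z


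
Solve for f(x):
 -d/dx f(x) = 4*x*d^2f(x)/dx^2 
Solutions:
 f(x) = C1 + C2*x^(3/4)


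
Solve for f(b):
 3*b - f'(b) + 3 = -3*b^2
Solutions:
 f(b) = C1 + b^3 + 3*b^2/2 + 3*b


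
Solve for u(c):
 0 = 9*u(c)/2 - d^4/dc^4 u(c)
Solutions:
 u(c) = C1*exp(-2^(3/4)*sqrt(3)*c/2) + C2*exp(2^(3/4)*sqrt(3)*c/2) + C3*sin(2^(3/4)*sqrt(3)*c/2) + C4*cos(2^(3/4)*sqrt(3)*c/2)


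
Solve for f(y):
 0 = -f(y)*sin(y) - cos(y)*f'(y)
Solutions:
 f(y) = C1*cos(y)


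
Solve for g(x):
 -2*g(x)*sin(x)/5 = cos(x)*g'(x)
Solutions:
 g(x) = C1*cos(x)^(2/5)


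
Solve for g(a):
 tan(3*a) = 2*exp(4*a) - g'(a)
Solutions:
 g(a) = C1 + exp(4*a)/2 + log(cos(3*a))/3


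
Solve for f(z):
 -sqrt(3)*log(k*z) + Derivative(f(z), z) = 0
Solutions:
 f(z) = C1 + sqrt(3)*z*log(k*z) - sqrt(3)*z


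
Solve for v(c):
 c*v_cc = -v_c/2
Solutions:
 v(c) = C1 + C2*sqrt(c)


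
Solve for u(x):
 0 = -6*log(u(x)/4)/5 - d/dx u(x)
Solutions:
 -5*Integral(1/(-log(_y) + 2*log(2)), (_y, u(x)))/6 = C1 - x


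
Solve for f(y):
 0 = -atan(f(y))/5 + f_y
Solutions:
 Integral(1/atan(_y), (_y, f(y))) = C1 + y/5


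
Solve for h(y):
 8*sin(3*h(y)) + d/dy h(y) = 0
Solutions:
 h(y) = -acos((-C1 - exp(48*y))/(C1 - exp(48*y)))/3 + 2*pi/3
 h(y) = acos((-C1 - exp(48*y))/(C1 - exp(48*y)))/3


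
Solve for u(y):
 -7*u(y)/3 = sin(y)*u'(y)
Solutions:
 u(y) = C1*(cos(y) + 1)^(7/6)/(cos(y) - 1)^(7/6)


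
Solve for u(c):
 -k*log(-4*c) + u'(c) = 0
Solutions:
 u(c) = C1 + c*k*log(-c) + c*k*(-1 + 2*log(2))


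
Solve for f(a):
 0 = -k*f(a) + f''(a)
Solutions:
 f(a) = C1*exp(-a*sqrt(k)) + C2*exp(a*sqrt(k))


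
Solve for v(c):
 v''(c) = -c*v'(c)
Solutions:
 v(c) = C1 + C2*erf(sqrt(2)*c/2)


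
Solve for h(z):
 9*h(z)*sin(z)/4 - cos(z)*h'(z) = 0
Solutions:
 h(z) = C1/cos(z)^(9/4)


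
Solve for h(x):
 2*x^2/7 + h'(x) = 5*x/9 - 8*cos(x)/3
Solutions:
 h(x) = C1 - 2*x^3/21 + 5*x^2/18 - 8*sin(x)/3


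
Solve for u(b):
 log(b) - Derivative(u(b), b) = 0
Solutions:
 u(b) = C1 + b*log(b) - b


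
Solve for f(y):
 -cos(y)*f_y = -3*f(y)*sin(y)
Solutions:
 f(y) = C1/cos(y)^3


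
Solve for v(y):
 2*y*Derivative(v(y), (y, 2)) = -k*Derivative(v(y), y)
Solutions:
 v(y) = C1 + y^(1 - re(k)/2)*(C2*sin(log(y)*Abs(im(k))/2) + C3*cos(log(y)*im(k)/2))


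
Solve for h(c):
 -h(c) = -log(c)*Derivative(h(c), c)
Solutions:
 h(c) = C1*exp(li(c))


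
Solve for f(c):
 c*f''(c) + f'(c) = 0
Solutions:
 f(c) = C1 + C2*log(c)


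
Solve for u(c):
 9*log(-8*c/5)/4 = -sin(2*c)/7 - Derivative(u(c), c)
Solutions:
 u(c) = C1 - 9*c*log(-c)/4 - 7*c*log(2) + c*log(10)/4 + 9*c/4 + 2*c*log(5) + cos(2*c)/14


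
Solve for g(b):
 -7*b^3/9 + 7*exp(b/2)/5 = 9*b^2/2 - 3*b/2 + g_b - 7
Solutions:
 g(b) = C1 - 7*b^4/36 - 3*b^3/2 + 3*b^2/4 + 7*b + 14*exp(b/2)/5


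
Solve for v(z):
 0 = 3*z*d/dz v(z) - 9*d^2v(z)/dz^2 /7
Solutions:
 v(z) = C1 + C2*erfi(sqrt(42)*z/6)


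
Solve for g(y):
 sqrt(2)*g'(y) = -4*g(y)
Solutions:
 g(y) = C1*exp(-2*sqrt(2)*y)


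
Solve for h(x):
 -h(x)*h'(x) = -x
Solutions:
 h(x) = -sqrt(C1 + x^2)
 h(x) = sqrt(C1 + x^2)


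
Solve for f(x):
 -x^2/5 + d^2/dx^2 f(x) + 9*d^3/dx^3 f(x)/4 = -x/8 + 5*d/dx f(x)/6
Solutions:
 f(x) = C1 + C2*exp(x*(-2 + sqrt(34))/9) + C3*exp(-x*(2 + sqrt(34))/9) - 2*x^3/25 - 213*x^2/1000 - 2259*x/1250


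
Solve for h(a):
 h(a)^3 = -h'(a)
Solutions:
 h(a) = -sqrt(2)*sqrt(-1/(C1 - a))/2
 h(a) = sqrt(2)*sqrt(-1/(C1 - a))/2


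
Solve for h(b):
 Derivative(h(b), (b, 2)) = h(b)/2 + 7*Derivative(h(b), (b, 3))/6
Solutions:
 h(b) = C1*exp(b*(8*2^(1/3)/(7*sqrt(345) + 131)^(1/3) + 8 + 2^(2/3)*(7*sqrt(345) + 131)^(1/3))/28)*sin(2^(1/3)*sqrt(3)*b*(-2^(1/3)*(7*sqrt(345) + 131)^(1/3) + 8/(7*sqrt(345) + 131)^(1/3))/28) + C2*exp(b*(8*2^(1/3)/(7*sqrt(345) + 131)^(1/3) + 8 + 2^(2/3)*(7*sqrt(345) + 131)^(1/3))/28)*cos(2^(1/3)*sqrt(3)*b*(-2^(1/3)*(7*sqrt(345) + 131)^(1/3) + 8/(7*sqrt(345) + 131)^(1/3))/28) + C3*exp(b*(-2^(2/3)*(7*sqrt(345) + 131)^(1/3) - 8*2^(1/3)/(7*sqrt(345) + 131)^(1/3) + 4)/14)


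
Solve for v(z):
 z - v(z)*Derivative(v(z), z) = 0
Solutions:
 v(z) = -sqrt(C1 + z^2)
 v(z) = sqrt(C1 + z^2)


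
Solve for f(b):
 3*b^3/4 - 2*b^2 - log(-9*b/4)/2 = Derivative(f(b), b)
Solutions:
 f(b) = C1 + 3*b^4/16 - 2*b^3/3 - b*log(-b)/2 + b*(-log(3) + 1/2 + log(2))


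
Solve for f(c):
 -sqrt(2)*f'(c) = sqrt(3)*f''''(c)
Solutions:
 f(c) = C1 + C4*exp(-2^(1/6)*3^(5/6)*c/3) + (C2*sin(2^(1/6)*3^(1/3)*c/2) + C3*cos(2^(1/6)*3^(1/3)*c/2))*exp(2^(1/6)*3^(5/6)*c/6)


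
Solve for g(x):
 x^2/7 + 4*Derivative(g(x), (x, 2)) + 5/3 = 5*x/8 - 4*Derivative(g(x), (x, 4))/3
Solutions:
 g(x) = C1 + C2*x + C3*sin(sqrt(3)*x) + C4*cos(sqrt(3)*x) - x^4/336 + 5*x^3/192 - 11*x^2/56


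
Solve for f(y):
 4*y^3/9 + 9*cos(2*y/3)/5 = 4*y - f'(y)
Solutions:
 f(y) = C1 - y^4/9 + 2*y^2 - 27*sin(2*y/3)/10


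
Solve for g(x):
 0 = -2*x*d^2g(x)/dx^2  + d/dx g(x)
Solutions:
 g(x) = C1 + C2*x^(3/2)


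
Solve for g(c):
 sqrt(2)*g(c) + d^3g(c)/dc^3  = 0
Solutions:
 g(c) = C3*exp(-2^(1/6)*c) + (C1*sin(2^(1/6)*sqrt(3)*c/2) + C2*cos(2^(1/6)*sqrt(3)*c/2))*exp(2^(1/6)*c/2)


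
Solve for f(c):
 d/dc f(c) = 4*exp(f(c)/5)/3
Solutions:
 f(c) = 5*log(-1/(C1 + 4*c)) + 5*log(15)


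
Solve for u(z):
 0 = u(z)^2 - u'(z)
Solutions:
 u(z) = -1/(C1 + z)


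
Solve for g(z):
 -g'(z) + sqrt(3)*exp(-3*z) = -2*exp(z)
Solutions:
 g(z) = C1 + 2*exp(z) - sqrt(3)*exp(-3*z)/3


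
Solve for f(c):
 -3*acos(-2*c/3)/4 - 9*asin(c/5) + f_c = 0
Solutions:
 f(c) = C1 + 3*c*acos(-2*c/3)/4 + 9*c*asin(c/5) + 3*sqrt(9 - 4*c^2)/8 + 9*sqrt(25 - c^2)


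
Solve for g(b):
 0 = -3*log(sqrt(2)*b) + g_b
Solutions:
 g(b) = C1 + 3*b*log(b) - 3*b + 3*b*log(2)/2


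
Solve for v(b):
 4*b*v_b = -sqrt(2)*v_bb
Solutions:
 v(b) = C1 + C2*erf(2^(1/4)*b)


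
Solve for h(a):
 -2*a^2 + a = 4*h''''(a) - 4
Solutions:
 h(a) = C1 + C2*a + C3*a^2 + C4*a^3 - a^6/720 + a^5/480 + a^4/24


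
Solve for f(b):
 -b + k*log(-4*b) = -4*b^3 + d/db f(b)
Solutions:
 f(b) = C1 + b^4 - b^2/2 + b*k*log(-b) + b*k*(-1 + 2*log(2))


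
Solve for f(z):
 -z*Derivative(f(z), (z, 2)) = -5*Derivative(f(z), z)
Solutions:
 f(z) = C1 + C2*z^6


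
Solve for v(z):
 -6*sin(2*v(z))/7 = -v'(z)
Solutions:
 -6*z/7 + log(cos(2*v(z)) - 1)/4 - log(cos(2*v(z)) + 1)/4 = C1


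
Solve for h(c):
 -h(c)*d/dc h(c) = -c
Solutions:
 h(c) = -sqrt(C1 + c^2)
 h(c) = sqrt(C1 + c^2)


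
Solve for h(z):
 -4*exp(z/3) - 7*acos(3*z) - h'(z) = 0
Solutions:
 h(z) = C1 - 7*z*acos(3*z) + 7*sqrt(1 - 9*z^2)/3 - 12*exp(z/3)


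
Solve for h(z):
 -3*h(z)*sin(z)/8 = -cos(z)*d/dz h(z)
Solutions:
 h(z) = C1/cos(z)^(3/8)


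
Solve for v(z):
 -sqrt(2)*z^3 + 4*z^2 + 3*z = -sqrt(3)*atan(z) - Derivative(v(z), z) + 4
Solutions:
 v(z) = C1 + sqrt(2)*z^4/4 - 4*z^3/3 - 3*z^2/2 + 4*z - sqrt(3)*(z*atan(z) - log(z^2 + 1)/2)


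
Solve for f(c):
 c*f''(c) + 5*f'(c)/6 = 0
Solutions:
 f(c) = C1 + C2*c^(1/6)


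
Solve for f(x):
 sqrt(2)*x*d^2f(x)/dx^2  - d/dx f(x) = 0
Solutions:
 f(x) = C1 + C2*x^(sqrt(2)/2 + 1)


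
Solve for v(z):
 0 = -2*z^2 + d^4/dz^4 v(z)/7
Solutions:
 v(z) = C1 + C2*z + C3*z^2 + C4*z^3 + 7*z^6/180


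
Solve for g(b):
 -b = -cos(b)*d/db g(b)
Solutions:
 g(b) = C1 + Integral(b/cos(b), b)


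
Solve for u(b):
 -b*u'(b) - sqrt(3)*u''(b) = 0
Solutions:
 u(b) = C1 + C2*erf(sqrt(2)*3^(3/4)*b/6)


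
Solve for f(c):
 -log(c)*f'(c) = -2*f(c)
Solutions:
 f(c) = C1*exp(2*li(c))


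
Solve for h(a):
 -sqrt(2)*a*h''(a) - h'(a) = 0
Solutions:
 h(a) = C1 + C2*a^(1 - sqrt(2)/2)


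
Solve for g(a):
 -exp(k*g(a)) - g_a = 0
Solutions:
 g(a) = Piecewise((log(1/(C1*k + a*k))/k, Ne(k, 0)), (nan, True))
 g(a) = Piecewise((C1 - a, Eq(k, 0)), (nan, True))


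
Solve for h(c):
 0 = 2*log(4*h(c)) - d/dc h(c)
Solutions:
 -Integral(1/(log(_y) + 2*log(2)), (_y, h(c)))/2 = C1 - c


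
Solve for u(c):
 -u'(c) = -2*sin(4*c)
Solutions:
 u(c) = C1 - cos(4*c)/2


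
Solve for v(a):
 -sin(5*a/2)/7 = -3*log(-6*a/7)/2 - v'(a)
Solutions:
 v(a) = C1 - 3*a*log(-a)/2 - 2*a*log(6) + 3*a/2 + a*log(42)/2 + a*log(7) - 2*cos(5*a/2)/35


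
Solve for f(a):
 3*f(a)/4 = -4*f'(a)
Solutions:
 f(a) = C1*exp(-3*a/16)


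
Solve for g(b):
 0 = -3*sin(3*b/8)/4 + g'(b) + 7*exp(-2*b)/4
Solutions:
 g(b) = C1 - 2*cos(3*b/8) + 7*exp(-2*b)/8


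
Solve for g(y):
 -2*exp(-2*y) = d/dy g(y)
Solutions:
 g(y) = C1 + exp(-2*y)


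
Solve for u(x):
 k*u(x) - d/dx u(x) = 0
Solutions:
 u(x) = C1*exp(k*x)


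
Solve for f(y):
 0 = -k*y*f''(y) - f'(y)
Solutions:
 f(y) = C1 + y^(((re(k) - 1)*re(k) + im(k)^2)/(re(k)^2 + im(k)^2))*(C2*sin(log(y)*Abs(im(k))/(re(k)^2 + im(k)^2)) + C3*cos(log(y)*im(k)/(re(k)^2 + im(k)^2)))


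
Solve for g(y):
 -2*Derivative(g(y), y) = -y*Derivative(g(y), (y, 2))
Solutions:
 g(y) = C1 + C2*y^3


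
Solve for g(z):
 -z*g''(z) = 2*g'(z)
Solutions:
 g(z) = C1 + C2/z


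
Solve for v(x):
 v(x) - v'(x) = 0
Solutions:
 v(x) = C1*exp(x)


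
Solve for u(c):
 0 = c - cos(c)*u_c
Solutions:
 u(c) = C1 + Integral(c/cos(c), c)


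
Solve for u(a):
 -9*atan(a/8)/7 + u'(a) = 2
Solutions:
 u(a) = C1 + 9*a*atan(a/8)/7 + 2*a - 36*log(a^2 + 64)/7


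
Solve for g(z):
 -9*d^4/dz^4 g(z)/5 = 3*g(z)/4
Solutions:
 g(z) = (C1*sin(3^(3/4)*5^(1/4)*z/6) + C2*cos(3^(3/4)*5^(1/4)*z/6))*exp(-3^(3/4)*5^(1/4)*z/6) + (C3*sin(3^(3/4)*5^(1/4)*z/6) + C4*cos(3^(3/4)*5^(1/4)*z/6))*exp(3^(3/4)*5^(1/4)*z/6)


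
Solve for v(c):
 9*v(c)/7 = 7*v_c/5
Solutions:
 v(c) = C1*exp(45*c/49)


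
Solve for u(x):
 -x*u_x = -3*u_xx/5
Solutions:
 u(x) = C1 + C2*erfi(sqrt(30)*x/6)


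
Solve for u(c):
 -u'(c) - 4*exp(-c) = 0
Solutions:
 u(c) = C1 + 4*exp(-c)


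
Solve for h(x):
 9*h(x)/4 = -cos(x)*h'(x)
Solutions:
 h(x) = C1*(sin(x) - 1)^(9/8)/(sin(x) + 1)^(9/8)


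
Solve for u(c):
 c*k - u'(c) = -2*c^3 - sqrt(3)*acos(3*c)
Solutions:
 u(c) = C1 + c^4/2 + c^2*k/2 + sqrt(3)*(c*acos(3*c) - sqrt(1 - 9*c^2)/3)


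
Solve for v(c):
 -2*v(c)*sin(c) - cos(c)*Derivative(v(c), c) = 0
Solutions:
 v(c) = C1*cos(c)^2


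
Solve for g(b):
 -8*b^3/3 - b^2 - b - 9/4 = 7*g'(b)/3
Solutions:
 g(b) = C1 - 2*b^4/7 - b^3/7 - 3*b^2/14 - 27*b/28


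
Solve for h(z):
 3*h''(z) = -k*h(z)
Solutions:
 h(z) = C1*exp(-sqrt(3)*z*sqrt(-k)/3) + C2*exp(sqrt(3)*z*sqrt(-k)/3)


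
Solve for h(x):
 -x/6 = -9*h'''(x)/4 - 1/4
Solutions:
 h(x) = C1 + C2*x + C3*x^2 + x^4/324 - x^3/54


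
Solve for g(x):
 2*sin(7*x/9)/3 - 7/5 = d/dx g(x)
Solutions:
 g(x) = C1 - 7*x/5 - 6*cos(7*x/9)/7


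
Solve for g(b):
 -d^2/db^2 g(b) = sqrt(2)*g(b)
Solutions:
 g(b) = C1*sin(2^(1/4)*b) + C2*cos(2^(1/4)*b)


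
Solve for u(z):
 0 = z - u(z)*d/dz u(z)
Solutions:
 u(z) = -sqrt(C1 + z^2)
 u(z) = sqrt(C1 + z^2)


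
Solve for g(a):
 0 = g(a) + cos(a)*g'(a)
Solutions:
 g(a) = C1*sqrt(sin(a) - 1)/sqrt(sin(a) + 1)


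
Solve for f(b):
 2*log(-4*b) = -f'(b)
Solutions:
 f(b) = C1 - 2*b*log(-b) + 2*b*(1 - 2*log(2))


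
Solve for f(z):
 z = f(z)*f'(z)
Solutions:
 f(z) = -sqrt(C1 + z^2)
 f(z) = sqrt(C1 + z^2)


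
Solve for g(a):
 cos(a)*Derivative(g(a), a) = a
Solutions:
 g(a) = C1 + Integral(a/cos(a), a)


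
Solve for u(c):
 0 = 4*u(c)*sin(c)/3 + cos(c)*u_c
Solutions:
 u(c) = C1*cos(c)^(4/3)


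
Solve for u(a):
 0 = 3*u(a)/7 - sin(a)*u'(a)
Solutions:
 u(a) = C1*(cos(a) - 1)^(3/14)/(cos(a) + 1)^(3/14)


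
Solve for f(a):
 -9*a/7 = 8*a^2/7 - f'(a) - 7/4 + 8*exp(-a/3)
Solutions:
 f(a) = C1 + 8*a^3/21 + 9*a^2/14 - 7*a/4 - 24*exp(-a/3)


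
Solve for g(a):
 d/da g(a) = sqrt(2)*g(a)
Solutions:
 g(a) = C1*exp(sqrt(2)*a)


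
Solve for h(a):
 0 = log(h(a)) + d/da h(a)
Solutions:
 li(h(a)) = C1 - a


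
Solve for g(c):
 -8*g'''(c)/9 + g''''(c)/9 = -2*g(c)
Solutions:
 g(c) = C1*exp(c*(-sqrt(2)*sqrt(6^(2/3)/(sqrt(138) + 12)^(1/3) + 6^(1/3)*(sqrt(138) + 12)^(1/3) + 8)/2 + 2))*sin(sqrt(2)*c*sqrt(-16 + 6^(2/3)/(sqrt(138) + 12)^(1/3) + 6^(1/3)*(sqrt(138) + 12)^(1/3) + 32*sqrt(2)/sqrt(6^(2/3)/(sqrt(138) + 12)^(1/3) + 6^(1/3)*(sqrt(138) + 12)^(1/3) + 8))/2) + C2*exp(c*(-sqrt(2)*sqrt(6^(2/3)/(sqrt(138) + 12)^(1/3) + 6^(1/3)*(sqrt(138) + 12)^(1/3) + 8)/2 + 2))*cos(sqrt(2)*c*sqrt(-16 + 6^(2/3)/(sqrt(138) + 12)^(1/3) + 6^(1/3)*(sqrt(138) + 12)^(1/3) + 32*sqrt(2)/sqrt(6^(2/3)/(sqrt(138) + 12)^(1/3) + 6^(1/3)*(sqrt(138) + 12)^(1/3) + 8))/2) + C3*exp(c*(2 + sqrt(2)*sqrt(6^(2/3)/(sqrt(138) + 12)^(1/3) + 6^(1/3)*(sqrt(138) + 12)^(1/3) + 8)/2 + sqrt(2)*sqrt(-6^(1/3)*(sqrt(138) + 12)^(1/3) - 6^(2/3)/(sqrt(138) + 12)^(1/3) + 32*sqrt(2)/sqrt(6^(2/3)/(sqrt(138) + 12)^(1/3) + 6^(1/3)*(sqrt(138) + 12)^(1/3) + 8) + 16)/2)) + C4*exp(c*(-sqrt(2)*sqrt(-6^(1/3)*(sqrt(138) + 12)^(1/3) - 6^(2/3)/(sqrt(138) + 12)^(1/3) + 32*sqrt(2)/sqrt(6^(2/3)/(sqrt(138) + 12)^(1/3) + 6^(1/3)*(sqrt(138) + 12)^(1/3) + 8) + 16)/2 + 2 + sqrt(2)*sqrt(6^(2/3)/(sqrt(138) + 12)^(1/3) + 6^(1/3)*(sqrt(138) + 12)^(1/3) + 8)/2))


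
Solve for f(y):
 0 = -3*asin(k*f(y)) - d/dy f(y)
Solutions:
 Integral(1/asin(_y*k), (_y, f(y))) = C1 - 3*y


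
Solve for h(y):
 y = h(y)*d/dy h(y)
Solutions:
 h(y) = -sqrt(C1 + y^2)
 h(y) = sqrt(C1 + y^2)


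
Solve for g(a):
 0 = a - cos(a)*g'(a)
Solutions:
 g(a) = C1 + Integral(a/cos(a), a)


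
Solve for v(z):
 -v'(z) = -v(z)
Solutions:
 v(z) = C1*exp(z)


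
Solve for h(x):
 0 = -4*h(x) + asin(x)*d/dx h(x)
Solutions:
 h(x) = C1*exp(4*Integral(1/asin(x), x))


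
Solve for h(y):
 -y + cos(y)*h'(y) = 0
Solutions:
 h(y) = C1 + Integral(y/cos(y), y)


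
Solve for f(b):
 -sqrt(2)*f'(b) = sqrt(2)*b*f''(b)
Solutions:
 f(b) = C1 + C2*log(b)


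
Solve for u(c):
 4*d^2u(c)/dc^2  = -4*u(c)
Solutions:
 u(c) = C1*sin(c) + C2*cos(c)


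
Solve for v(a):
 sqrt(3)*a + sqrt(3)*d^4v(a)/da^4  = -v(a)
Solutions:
 v(a) = -sqrt(3)*a + (C1*sin(sqrt(2)*3^(7/8)*a/6) + C2*cos(sqrt(2)*3^(7/8)*a/6))*exp(-sqrt(2)*3^(7/8)*a/6) + (C3*sin(sqrt(2)*3^(7/8)*a/6) + C4*cos(sqrt(2)*3^(7/8)*a/6))*exp(sqrt(2)*3^(7/8)*a/6)


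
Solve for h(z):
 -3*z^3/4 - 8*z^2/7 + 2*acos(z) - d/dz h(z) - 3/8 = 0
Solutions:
 h(z) = C1 - 3*z^4/16 - 8*z^3/21 + 2*z*acos(z) - 3*z/8 - 2*sqrt(1 - z^2)


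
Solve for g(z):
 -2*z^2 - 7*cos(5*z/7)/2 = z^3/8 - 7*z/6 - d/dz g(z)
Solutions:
 g(z) = C1 + z^4/32 + 2*z^3/3 - 7*z^2/12 + 49*sin(5*z/7)/10


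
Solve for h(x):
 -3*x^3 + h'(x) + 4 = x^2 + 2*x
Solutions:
 h(x) = C1 + 3*x^4/4 + x^3/3 + x^2 - 4*x


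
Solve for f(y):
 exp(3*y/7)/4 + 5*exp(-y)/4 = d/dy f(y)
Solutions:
 f(y) = C1 + 7*exp(3*y/7)/12 - 5*exp(-y)/4


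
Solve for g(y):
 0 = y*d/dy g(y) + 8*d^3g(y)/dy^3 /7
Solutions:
 g(y) = C1 + Integral(C2*airyai(-7^(1/3)*y/2) + C3*airybi(-7^(1/3)*y/2), y)


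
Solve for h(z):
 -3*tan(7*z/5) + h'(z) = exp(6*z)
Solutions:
 h(z) = C1 + exp(6*z)/6 - 15*log(cos(7*z/5))/7


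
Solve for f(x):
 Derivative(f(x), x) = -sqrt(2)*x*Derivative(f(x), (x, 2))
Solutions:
 f(x) = C1 + C2*x^(1 - sqrt(2)/2)


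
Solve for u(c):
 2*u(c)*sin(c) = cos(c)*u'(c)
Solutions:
 u(c) = C1/cos(c)^2


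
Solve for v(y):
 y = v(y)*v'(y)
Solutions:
 v(y) = -sqrt(C1 + y^2)
 v(y) = sqrt(C1 + y^2)


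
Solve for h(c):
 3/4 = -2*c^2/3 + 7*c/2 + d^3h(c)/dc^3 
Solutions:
 h(c) = C1 + C2*c + C3*c^2 + c^5/90 - 7*c^4/48 + c^3/8


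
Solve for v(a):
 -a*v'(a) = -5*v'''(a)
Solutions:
 v(a) = C1 + Integral(C2*airyai(5^(2/3)*a/5) + C3*airybi(5^(2/3)*a/5), a)


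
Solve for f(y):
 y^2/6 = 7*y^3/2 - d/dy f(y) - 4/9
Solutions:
 f(y) = C1 + 7*y^4/8 - y^3/18 - 4*y/9


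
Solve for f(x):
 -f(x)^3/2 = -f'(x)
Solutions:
 f(x) = -sqrt(-1/(C1 + x))
 f(x) = sqrt(-1/(C1 + x))


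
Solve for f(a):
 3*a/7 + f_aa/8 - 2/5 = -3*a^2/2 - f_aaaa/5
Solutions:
 f(a) = C1 + C2*a + C3*sin(sqrt(10)*a/4) + C4*cos(sqrt(10)*a/4) - a^4 - 4*a^3/7 + 104*a^2/5


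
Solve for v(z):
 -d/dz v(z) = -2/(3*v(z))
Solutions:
 v(z) = -sqrt(C1 + 12*z)/3
 v(z) = sqrt(C1 + 12*z)/3


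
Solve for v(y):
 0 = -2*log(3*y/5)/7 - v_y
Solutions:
 v(y) = C1 - 2*y*log(y)/7 - 2*y*log(3)/7 + 2*y/7 + 2*y*log(5)/7


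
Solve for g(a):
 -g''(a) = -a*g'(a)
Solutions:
 g(a) = C1 + C2*erfi(sqrt(2)*a/2)


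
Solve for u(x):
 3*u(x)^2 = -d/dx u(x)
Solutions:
 u(x) = 1/(C1 + 3*x)


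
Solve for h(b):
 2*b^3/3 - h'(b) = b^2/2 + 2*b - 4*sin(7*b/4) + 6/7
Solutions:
 h(b) = C1 + b^4/6 - b^3/6 - b^2 - 6*b/7 - 16*cos(7*b/4)/7


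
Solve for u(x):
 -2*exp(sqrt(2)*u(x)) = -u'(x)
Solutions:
 u(x) = sqrt(2)*(2*log(-1/(C1 + 2*x)) - log(2))/4


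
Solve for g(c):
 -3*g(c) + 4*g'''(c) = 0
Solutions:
 g(c) = C3*exp(6^(1/3)*c/2) + (C1*sin(2^(1/3)*3^(5/6)*c/4) + C2*cos(2^(1/3)*3^(5/6)*c/4))*exp(-6^(1/3)*c/4)


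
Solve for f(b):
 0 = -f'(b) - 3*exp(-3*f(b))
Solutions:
 f(b) = log(C1 - 9*b)/3
 f(b) = log((-3^(1/3) - 3^(5/6)*I)*(C1 - 3*b)^(1/3)/2)
 f(b) = log((-3^(1/3) + 3^(5/6)*I)*(C1 - 3*b)^(1/3)/2)


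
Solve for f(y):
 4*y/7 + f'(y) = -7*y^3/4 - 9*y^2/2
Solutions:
 f(y) = C1 - 7*y^4/16 - 3*y^3/2 - 2*y^2/7


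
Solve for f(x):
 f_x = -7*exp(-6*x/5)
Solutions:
 f(x) = C1 + 35*exp(-6*x/5)/6


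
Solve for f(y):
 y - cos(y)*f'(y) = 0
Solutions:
 f(y) = C1 + Integral(y/cos(y), y)


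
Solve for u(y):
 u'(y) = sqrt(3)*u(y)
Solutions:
 u(y) = C1*exp(sqrt(3)*y)


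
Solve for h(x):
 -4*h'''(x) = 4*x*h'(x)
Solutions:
 h(x) = C1 + Integral(C2*airyai(-x) + C3*airybi(-x), x)


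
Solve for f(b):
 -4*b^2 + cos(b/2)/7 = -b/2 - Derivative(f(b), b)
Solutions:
 f(b) = C1 + 4*b^3/3 - b^2/4 - 2*sin(b/2)/7


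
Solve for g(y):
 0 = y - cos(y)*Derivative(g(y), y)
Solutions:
 g(y) = C1 + Integral(y/cos(y), y)


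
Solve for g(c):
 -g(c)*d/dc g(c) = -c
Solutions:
 g(c) = -sqrt(C1 + c^2)
 g(c) = sqrt(C1 + c^2)


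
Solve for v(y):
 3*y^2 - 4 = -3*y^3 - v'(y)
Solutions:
 v(y) = C1 - 3*y^4/4 - y^3 + 4*y


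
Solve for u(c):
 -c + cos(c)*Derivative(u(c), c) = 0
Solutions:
 u(c) = C1 + Integral(c/cos(c), c)


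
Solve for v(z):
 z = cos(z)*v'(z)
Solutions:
 v(z) = C1 + Integral(z/cos(z), z)


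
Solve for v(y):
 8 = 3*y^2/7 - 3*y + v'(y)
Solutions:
 v(y) = C1 - y^3/7 + 3*y^2/2 + 8*y


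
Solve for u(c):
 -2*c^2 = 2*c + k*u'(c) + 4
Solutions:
 u(c) = C1 - 2*c^3/(3*k) - c^2/k - 4*c/k


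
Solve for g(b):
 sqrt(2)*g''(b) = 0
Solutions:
 g(b) = C1 + C2*b


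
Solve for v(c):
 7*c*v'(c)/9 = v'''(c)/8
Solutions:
 v(c) = C1 + Integral(C2*airyai(2*21^(1/3)*c/3) + C3*airybi(2*21^(1/3)*c/3), c)


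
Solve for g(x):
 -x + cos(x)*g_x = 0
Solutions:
 g(x) = C1 + Integral(x/cos(x), x)


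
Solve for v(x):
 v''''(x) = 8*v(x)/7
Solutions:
 v(x) = C1*exp(-14^(3/4)*x/7) + C2*exp(14^(3/4)*x/7) + C3*sin(14^(3/4)*x/7) + C4*cos(14^(3/4)*x/7)


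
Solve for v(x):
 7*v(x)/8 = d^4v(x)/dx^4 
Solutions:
 v(x) = C1*exp(-14^(1/4)*x/2) + C2*exp(14^(1/4)*x/2) + C3*sin(14^(1/4)*x/2) + C4*cos(14^(1/4)*x/2)


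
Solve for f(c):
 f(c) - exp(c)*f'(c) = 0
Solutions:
 f(c) = C1*exp(-exp(-c))


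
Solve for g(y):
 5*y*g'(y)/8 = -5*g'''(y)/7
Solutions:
 g(y) = C1 + Integral(C2*airyai(-7^(1/3)*y/2) + C3*airybi(-7^(1/3)*y/2), y)


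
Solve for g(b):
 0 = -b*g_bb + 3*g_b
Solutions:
 g(b) = C1 + C2*b^4


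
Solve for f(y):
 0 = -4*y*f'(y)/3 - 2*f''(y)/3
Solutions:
 f(y) = C1 + C2*erf(y)


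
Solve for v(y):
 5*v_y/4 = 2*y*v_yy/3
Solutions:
 v(y) = C1 + C2*y^(23/8)


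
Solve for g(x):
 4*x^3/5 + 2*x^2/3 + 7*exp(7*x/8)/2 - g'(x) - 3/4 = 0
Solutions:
 g(x) = C1 + x^4/5 + 2*x^3/9 - 3*x/4 + 4*exp(7*x/8)


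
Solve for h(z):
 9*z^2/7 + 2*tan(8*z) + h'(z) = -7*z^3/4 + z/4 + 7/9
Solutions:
 h(z) = C1 - 7*z^4/16 - 3*z^3/7 + z^2/8 + 7*z/9 + log(cos(8*z))/4


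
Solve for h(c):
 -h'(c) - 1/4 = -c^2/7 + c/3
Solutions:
 h(c) = C1 + c^3/21 - c^2/6 - c/4


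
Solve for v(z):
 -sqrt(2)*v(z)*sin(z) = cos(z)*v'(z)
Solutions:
 v(z) = C1*cos(z)^(sqrt(2))


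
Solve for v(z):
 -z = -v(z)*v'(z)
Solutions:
 v(z) = -sqrt(C1 + z^2)
 v(z) = sqrt(C1 + z^2)


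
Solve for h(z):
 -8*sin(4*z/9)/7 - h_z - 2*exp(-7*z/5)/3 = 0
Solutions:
 h(z) = C1 + 18*cos(4*z/9)/7 + 10*exp(-7*z/5)/21


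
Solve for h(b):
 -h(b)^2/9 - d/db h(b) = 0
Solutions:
 h(b) = 9/(C1 + b)


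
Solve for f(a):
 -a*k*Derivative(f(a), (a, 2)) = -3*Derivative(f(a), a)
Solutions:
 f(a) = C1 + a^(((re(k) + 3)*re(k) + im(k)^2)/(re(k)^2 + im(k)^2))*(C2*sin(3*log(a)*Abs(im(k))/(re(k)^2 + im(k)^2)) + C3*cos(3*log(a)*im(k)/(re(k)^2 + im(k)^2)))


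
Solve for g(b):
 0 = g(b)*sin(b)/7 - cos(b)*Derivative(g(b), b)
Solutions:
 g(b) = C1/cos(b)^(1/7)


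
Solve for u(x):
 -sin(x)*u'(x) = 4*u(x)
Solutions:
 u(x) = C1*(cos(x)^2 + 2*cos(x) + 1)/(cos(x)^2 - 2*cos(x) + 1)


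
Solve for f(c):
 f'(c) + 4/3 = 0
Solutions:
 f(c) = C1 - 4*c/3


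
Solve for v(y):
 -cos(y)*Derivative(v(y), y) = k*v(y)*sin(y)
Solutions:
 v(y) = C1*exp(k*log(cos(y)))


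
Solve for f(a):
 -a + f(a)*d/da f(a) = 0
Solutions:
 f(a) = -sqrt(C1 + a^2)
 f(a) = sqrt(C1 + a^2)


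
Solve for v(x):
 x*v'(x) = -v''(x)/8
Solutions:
 v(x) = C1 + C2*erf(2*x)


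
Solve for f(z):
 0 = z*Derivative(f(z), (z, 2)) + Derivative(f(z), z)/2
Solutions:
 f(z) = C1 + C2*sqrt(z)


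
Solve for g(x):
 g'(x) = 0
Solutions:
 g(x) = C1


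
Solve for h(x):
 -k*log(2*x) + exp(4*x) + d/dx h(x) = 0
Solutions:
 h(x) = C1 + k*x*log(x) + k*x*(-1 + log(2)) - exp(4*x)/4


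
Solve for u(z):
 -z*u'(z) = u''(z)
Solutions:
 u(z) = C1 + C2*erf(sqrt(2)*z/2)


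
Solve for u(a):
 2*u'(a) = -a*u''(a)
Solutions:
 u(a) = C1 + C2/a


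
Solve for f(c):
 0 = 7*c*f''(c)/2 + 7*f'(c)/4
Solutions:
 f(c) = C1 + C2*sqrt(c)


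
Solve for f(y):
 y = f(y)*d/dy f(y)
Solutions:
 f(y) = -sqrt(C1 + y^2)
 f(y) = sqrt(C1 + y^2)


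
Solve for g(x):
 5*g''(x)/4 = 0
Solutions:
 g(x) = C1 + C2*x


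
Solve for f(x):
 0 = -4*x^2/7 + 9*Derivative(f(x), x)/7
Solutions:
 f(x) = C1 + 4*x^3/27


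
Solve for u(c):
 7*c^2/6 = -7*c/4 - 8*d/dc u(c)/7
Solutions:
 u(c) = C1 - 49*c^3/144 - 49*c^2/64


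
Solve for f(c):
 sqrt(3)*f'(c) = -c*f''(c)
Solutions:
 f(c) = C1 + C2*c^(1 - sqrt(3))


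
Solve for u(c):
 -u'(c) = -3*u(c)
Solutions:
 u(c) = C1*exp(3*c)


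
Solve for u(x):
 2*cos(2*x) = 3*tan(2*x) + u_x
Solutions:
 u(x) = C1 + 3*log(cos(2*x))/2 + sin(2*x)


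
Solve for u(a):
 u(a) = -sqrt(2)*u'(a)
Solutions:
 u(a) = C1*exp(-sqrt(2)*a/2)


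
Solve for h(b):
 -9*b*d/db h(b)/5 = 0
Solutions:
 h(b) = C1


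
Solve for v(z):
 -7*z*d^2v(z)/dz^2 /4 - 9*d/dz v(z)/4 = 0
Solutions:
 v(z) = C1 + C2/z^(2/7)


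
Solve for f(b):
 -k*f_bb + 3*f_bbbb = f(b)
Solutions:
 f(b) = C1*exp(-sqrt(6)*b*sqrt(k - sqrt(k^2 + 12))/6) + C2*exp(sqrt(6)*b*sqrt(k - sqrt(k^2 + 12))/6) + C3*exp(-sqrt(6)*b*sqrt(k + sqrt(k^2 + 12))/6) + C4*exp(sqrt(6)*b*sqrt(k + sqrt(k^2 + 12))/6)


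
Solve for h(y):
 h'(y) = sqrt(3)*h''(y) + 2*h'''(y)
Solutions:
 h(y) = C1 + C2*exp(y*(-sqrt(3) + sqrt(11))/4) + C3*exp(-y*(sqrt(3) + sqrt(11))/4)


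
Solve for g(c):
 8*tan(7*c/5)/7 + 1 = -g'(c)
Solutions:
 g(c) = C1 - c + 40*log(cos(7*c/5))/49


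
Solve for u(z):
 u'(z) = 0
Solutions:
 u(z) = C1


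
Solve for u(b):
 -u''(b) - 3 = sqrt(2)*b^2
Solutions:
 u(b) = C1 + C2*b - sqrt(2)*b^4/12 - 3*b^2/2


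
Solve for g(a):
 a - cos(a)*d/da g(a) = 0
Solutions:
 g(a) = C1 + Integral(a/cos(a), a)


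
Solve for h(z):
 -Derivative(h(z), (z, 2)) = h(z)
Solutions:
 h(z) = C1*sin(z) + C2*cos(z)


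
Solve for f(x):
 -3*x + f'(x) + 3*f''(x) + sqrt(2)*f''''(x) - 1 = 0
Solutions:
 f(x) = C1 + C2*exp(x*(-2*2^(1/6)/(sqrt(2) + 2*sqrt(1/2 + sqrt(2)))^(1/3) + 2^(1/3)*(sqrt(2) + 2*sqrt(1/2 + sqrt(2)))^(1/3))/4)*sin(sqrt(3)*x*(18*2^(1/6)/(27*sqrt(2) + 2*sqrt(729/2 + 729*sqrt(2)))^(1/3) + 2^(1/3)*(27*sqrt(2) + 2*sqrt(729/2 + 729*sqrt(2)))^(1/3))/12) + C3*exp(x*(-2*2^(1/6)/(sqrt(2) + 2*sqrt(1/2 + sqrt(2)))^(1/3) + 2^(1/3)*(sqrt(2) + 2*sqrt(1/2 + sqrt(2)))^(1/3))/4)*cos(sqrt(3)*x*(18*2^(1/6)/(27*sqrt(2) + 2*sqrt(729/2 + 729*sqrt(2)))^(1/3) + 2^(1/3)*(27*sqrt(2) + 2*sqrt(729/2 + 729*sqrt(2)))^(1/3))/12) + C4*exp(x*(-2^(1/3)*(sqrt(2) + 2*sqrt(1/2 + sqrt(2)))^(1/3)/2 + 2^(1/6)/(sqrt(2) + 2*sqrt(1/2 + sqrt(2)))^(1/3))) + 3*x^2/2 - 8*x


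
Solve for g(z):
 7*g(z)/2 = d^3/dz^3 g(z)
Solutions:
 g(z) = C3*exp(2^(2/3)*7^(1/3)*z/2) + (C1*sin(2^(2/3)*sqrt(3)*7^(1/3)*z/4) + C2*cos(2^(2/3)*sqrt(3)*7^(1/3)*z/4))*exp(-2^(2/3)*7^(1/3)*z/4)


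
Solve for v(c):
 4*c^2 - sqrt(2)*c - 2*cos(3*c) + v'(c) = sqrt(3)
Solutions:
 v(c) = C1 - 4*c^3/3 + sqrt(2)*c^2/2 + sqrt(3)*c + 2*sin(3*c)/3


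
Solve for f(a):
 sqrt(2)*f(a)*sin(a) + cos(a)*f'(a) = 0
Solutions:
 f(a) = C1*cos(a)^(sqrt(2))


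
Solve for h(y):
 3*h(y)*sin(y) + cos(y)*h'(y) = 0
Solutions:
 h(y) = C1*cos(y)^3


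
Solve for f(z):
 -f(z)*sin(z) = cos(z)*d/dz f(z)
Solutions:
 f(z) = C1*cos(z)


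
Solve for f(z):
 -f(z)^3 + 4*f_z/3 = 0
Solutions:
 f(z) = -sqrt(2)*sqrt(-1/(C1 + 3*z))
 f(z) = sqrt(2)*sqrt(-1/(C1 + 3*z))


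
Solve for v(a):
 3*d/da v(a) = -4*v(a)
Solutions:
 v(a) = C1*exp(-4*a/3)


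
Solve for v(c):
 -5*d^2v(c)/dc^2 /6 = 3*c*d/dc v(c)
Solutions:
 v(c) = C1 + C2*erf(3*sqrt(5)*c/5)


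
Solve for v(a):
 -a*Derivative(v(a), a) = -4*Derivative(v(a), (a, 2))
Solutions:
 v(a) = C1 + C2*erfi(sqrt(2)*a/4)


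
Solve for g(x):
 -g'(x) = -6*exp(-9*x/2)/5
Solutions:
 g(x) = C1 - 4*exp(-9*x/2)/15


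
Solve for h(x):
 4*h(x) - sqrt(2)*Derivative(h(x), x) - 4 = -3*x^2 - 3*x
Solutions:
 h(x) = C1*exp(2*sqrt(2)*x) - 3*x^2/4 - 3*x/4 - 3*sqrt(2)*x/8 - 3*sqrt(2)/16 + 13/16


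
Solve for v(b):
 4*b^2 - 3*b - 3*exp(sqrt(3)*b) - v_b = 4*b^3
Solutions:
 v(b) = C1 - b^4 + 4*b^3/3 - 3*b^2/2 - sqrt(3)*exp(sqrt(3)*b)


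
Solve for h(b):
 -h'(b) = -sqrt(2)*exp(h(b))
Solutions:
 h(b) = log(-1/(C1 + sqrt(2)*b))


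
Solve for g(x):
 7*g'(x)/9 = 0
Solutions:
 g(x) = C1


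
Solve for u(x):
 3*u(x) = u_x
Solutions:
 u(x) = C1*exp(3*x)


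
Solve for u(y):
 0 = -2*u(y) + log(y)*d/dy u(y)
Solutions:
 u(y) = C1*exp(2*li(y))


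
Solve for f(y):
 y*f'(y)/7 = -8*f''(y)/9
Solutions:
 f(y) = C1 + C2*erf(3*sqrt(7)*y/28)


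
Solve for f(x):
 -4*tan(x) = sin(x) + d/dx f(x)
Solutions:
 f(x) = C1 + 4*log(cos(x)) + cos(x)


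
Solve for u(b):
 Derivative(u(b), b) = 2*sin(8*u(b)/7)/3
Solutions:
 -2*b/3 + 7*log(cos(8*u(b)/7) - 1)/16 - 7*log(cos(8*u(b)/7) + 1)/16 = C1


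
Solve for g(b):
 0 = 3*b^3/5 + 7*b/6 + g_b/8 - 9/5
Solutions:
 g(b) = C1 - 6*b^4/5 - 14*b^2/3 + 72*b/5
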